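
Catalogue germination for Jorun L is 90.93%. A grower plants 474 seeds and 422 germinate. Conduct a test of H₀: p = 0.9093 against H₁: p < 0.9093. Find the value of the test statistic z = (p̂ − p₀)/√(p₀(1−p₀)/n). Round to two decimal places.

p̂ = 422/474 ≈ 0.8903.
Standard error under H₀: √(0.9093×0.0907/474) = 0.0132.
z = (0.8903 − 0.9093)/0.0132 = -0.0190/0.0132 = -1.44.

z = -1.44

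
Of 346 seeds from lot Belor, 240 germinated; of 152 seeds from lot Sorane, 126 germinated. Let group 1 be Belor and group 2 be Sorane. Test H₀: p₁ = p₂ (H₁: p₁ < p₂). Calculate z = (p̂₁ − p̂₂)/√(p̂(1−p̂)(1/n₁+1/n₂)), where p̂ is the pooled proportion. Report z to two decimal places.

z = -3.15

p̂₁ = 240/346 = 0.6936, p̂₂ = 126/152 = 0.8289.
Pooled p̂ = (240+126)/(346+152) = 366/498 = 0.7349.
SE = √(0.194803 × 0.00946912) = 0.0429.
z = (0.6936 − 0.8289)/0.0429 = -0.1353/0.0429 = -3.15.
p-value = P(Z < -3.150) ≈ 0.0008.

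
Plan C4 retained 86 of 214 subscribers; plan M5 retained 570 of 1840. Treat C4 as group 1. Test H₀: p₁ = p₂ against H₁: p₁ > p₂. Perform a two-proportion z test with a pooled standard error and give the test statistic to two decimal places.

p̂₁ = 86/214 = 0.4019, p̂₂ = 570/1840 = 0.3098.
Pooled p̂ = (86+570)/(214+1840) = 656/2054 = 0.3194.
SE = √(0.217375 × 0.00521638) = 0.0337.
z = (0.4019 − 0.3098)/0.0337 = 0.0921/0.0337 = 2.73.
p-value = P(Z > 2.735) ≈ 0.0031.

z = 2.73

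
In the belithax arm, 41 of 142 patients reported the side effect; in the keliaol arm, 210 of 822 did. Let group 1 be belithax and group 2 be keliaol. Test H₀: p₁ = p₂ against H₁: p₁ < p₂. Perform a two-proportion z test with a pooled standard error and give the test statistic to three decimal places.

p̂₁ = 41/142 = 0.28873, p̂₂ = 210/822 = 0.25547.
Pooled p̂ = (41+210)/(142+822) = 251/964 = 0.26037.
SE = √(0.192579 × 0.0082588) = 0.03988.
z = (0.28873 − 0.25547)/0.03988 = 0.03326/0.03988 = 0.834.
p-value = P(Z < 0.834) ≈ 0.7978.

z = 0.834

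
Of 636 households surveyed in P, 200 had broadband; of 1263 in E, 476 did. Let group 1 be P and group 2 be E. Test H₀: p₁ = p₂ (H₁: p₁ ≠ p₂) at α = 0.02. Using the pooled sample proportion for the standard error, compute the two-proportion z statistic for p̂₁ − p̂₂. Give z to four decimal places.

z = -2.6810

p̂₁ = 200/636 ≈ 0.3144654, p̂₂ = 476/1263 ≈ 0.3768804.
Pooled p̂ = (200+476)/(636+1263) = 676/1899 = 0.3559768.
SE = √(0.229257 × 0.00236409) = 0.0232806.
z = (0.3144654 − 0.3768804)/0.0232806 = -0.0624150/0.0232806 = -2.6810.
p-value = 2·P(Z > 2.681) ≈ 0.0073. With α = 0.02, reject H₀.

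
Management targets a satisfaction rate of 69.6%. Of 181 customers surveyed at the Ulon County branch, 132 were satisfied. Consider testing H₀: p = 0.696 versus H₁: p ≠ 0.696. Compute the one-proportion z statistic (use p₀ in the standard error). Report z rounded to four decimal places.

p̂ = 132/181 = 0.729282.
Under H₀, SE = √(0.696·0.304/181) = √(0.00116897) = 0.034190.
z = (0.729282 − 0.696)/0.034190 = 0.033282/0.034190 = 0.9734.

z = 0.9734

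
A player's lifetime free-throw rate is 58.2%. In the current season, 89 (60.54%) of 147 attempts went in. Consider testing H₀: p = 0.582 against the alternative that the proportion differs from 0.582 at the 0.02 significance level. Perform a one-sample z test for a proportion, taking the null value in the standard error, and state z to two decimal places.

p̂ = 89/147 ≈ 0.60544.
Standard error under H₀: √(0.582×0.418/147) = 0.04068.
z = (0.60544 − 0.582)/0.04068 = 0.02344/0.04068 = 0.58.
p-value = 2·P(Z > 0.576) ≈ 0.5644, so at α = 0.02 we fail to reject H₀.

z = 0.58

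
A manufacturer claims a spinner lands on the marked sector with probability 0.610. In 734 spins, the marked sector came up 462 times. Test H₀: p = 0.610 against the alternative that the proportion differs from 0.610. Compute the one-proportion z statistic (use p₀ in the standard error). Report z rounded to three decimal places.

z = 1.079

p̂ = 462/734 ≈ 0.62943.
Under H₀, SE = √(0.61·0.39/734) = √(0.000324114) = 0.01800.
z = (0.62943 − 0.61)/0.01800 = 0.01943/0.01800 = 1.079.
p-value = 2·P(Z > 1.079) ≈ 0.2805.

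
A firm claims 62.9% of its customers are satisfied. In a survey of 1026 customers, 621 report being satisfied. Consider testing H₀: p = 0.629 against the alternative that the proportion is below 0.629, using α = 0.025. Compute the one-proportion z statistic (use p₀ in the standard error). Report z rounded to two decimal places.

z = -1.57

p̂ = 621/1026 = 0.6053.
Standard error under H₀: √(0.629×0.371/1026) = 0.0151.
z = (0.6053 − 0.629)/0.0151 = -0.0237/0.0151 = -1.57.
p-value = P(Z < -1.574) ≈ 0.0578; since p > α = 0.025, fail to reject H₀.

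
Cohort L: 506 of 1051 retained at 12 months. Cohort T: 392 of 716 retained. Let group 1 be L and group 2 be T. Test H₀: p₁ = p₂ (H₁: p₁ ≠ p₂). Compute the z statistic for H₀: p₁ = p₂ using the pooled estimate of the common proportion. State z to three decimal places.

z = -2.726

p̂₁ = 506/1051 = 0.48145, p̂₂ = 392/716 = 0.54749.
Pooled p̂ = (506+392)/(1051+716) = 898/1767 = 0.50821.
SE = √(p̂(1−p̂)(1/n₁+1/n₂)) = √(0.50821·0.49179·0.00234812) = √(0.000586873) = 0.02423.
z = (0.48145 − 0.54749)/0.02423 = -0.06604/0.02423 = -2.726.
p-value = 2·P(Z > 2.726) ≈ 0.0064.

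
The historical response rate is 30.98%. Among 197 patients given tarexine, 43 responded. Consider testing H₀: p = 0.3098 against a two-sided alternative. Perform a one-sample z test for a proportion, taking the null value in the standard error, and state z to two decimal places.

z = -2.78

p̂ = 43/197 = 0.2183.
SE = √(p₀(1−p₀)/n) = √(0.21382/197) = 0.0329.
z = (0.2183 − 0.3098)/0.0329 = -0.0915/0.0329 = -2.78.
Two-sided p-value ≈ 2·Φ(−2.778) = 0.0055.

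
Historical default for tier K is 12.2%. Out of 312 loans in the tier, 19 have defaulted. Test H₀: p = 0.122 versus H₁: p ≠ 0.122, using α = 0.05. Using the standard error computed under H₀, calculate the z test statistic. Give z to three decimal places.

z = -3.298

p̂ = 19/312 ≈ 0.060897.
Standard error under H₀: √(0.122×0.878/312) = 0.018529.
z = (0.060897 − 0.122)/0.018529 = -0.061103/0.018529 = -3.298.
p-value = 2·P(Z > 3.298) ≈ 0.0010; since p < α = 0.05, reject H₀.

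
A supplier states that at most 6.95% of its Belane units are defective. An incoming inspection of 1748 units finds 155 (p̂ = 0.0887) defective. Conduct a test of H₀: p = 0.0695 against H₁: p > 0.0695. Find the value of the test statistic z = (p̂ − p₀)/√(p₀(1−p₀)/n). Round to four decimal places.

z = 3.1521

p̂ = 155/1748 ≈ 0.0886728.
Under H₀, SE = √(0.0695·0.9305/1748) = √(3.69964e-05) = 0.0060825.
z = (0.0886728 − 0.0695)/0.0060825 = 0.0191728/0.0060825 = 3.1521.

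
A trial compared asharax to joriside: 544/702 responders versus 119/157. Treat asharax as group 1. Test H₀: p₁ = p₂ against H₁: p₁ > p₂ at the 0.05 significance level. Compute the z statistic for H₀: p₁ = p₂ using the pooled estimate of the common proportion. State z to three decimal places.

z = 0.458

p̂₁ = 544/702 ≈ 0.77493, p̂₂ = 119/157 ≈ 0.75796.
Pooled p̂ = (544+119)/(702+157) = 663/859 = 0.77183.
SE = √(p̂(1−p̂)(1/n₁+1/n₂)) = √(0.77183·0.22817·0.00779393) = √(0.00137259) = 0.03705.
z = (0.77493 − 0.75796)/0.03705 = 0.01697/0.03705 = 0.458.
p-value = P(Z > 0.458) ≈ 0.3235, so at α = 0.05 we fail to reject H₀.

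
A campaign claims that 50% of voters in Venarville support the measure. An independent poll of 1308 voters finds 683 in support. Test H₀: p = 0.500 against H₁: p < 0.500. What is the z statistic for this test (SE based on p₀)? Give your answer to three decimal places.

z = 1.604

p̂ = 683/1308 = 0.522171.
Under H₀, SE = √(0.5·0.5/1308) = √(0.000191131) = 0.013825.
z = (0.522171 − 0.5)/0.013825 = 0.022171/0.013825 = 1.604.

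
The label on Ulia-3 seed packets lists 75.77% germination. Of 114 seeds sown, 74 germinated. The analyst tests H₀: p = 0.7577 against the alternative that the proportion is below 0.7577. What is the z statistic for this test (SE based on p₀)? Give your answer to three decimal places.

p̂ = 74/114 ≈ 0.64912.
Under H₀, SE = √(0.7577·0.2423/114) = √(0.00161044) = 0.04013.
z = (0.64912 − 0.7577)/0.04013 = -0.10858/0.04013 = -2.706.
p-value = P(Z < -2.706) ≈ 0.0034.

z = -2.706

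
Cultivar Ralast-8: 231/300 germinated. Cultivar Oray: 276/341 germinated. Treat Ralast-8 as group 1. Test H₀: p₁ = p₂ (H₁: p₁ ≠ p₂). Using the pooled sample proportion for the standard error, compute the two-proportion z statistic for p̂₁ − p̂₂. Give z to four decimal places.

z = -1.2236

p̂₁ = 231/300 ≈ 0.770000, p̂₂ = 276/341 ≈ 0.809384.
Pooled p̂ = (231+276)/(300+341) = 507/641 = 0.790952.
SE = √(p̂(1−p̂)(1/n₁+1/n₂)) = √(0.790952·0.209048·0.00626588) = √(0.00103605) = 0.032188.
z = (0.770000 − 0.809384)/0.032188 = -0.039384/0.032188 = -1.2236.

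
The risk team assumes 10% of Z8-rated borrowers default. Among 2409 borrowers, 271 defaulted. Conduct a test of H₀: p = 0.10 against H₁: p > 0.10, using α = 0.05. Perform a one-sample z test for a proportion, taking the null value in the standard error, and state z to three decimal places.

z = 2.044

p̂ = 271/2409 = 0.11249.
SE = √(p₀(1−p₀)/n) = √(0.09/2409) = 0.00611.
z = (0.11249 − 0.1)/0.00611 = 0.01249/0.00611 = 2.044.
p-value = P(Z > 2.044) ≈ 0.0205, so at α = 0.05 we reject H₀.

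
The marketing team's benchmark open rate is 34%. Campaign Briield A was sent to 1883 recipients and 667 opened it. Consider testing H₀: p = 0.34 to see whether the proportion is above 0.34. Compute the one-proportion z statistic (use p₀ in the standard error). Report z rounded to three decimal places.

z = 1.303

p̂ = 667/1883 ≈ 0.354222.
SE = √(p₀(1−p₀)/n) = √(0.2244/1883) = 0.010917.
z = (0.354222 − 0.34)/0.010917 = 0.014222/0.010917 = 1.303.
p-value = P(Z > 1.303) ≈ 0.0963.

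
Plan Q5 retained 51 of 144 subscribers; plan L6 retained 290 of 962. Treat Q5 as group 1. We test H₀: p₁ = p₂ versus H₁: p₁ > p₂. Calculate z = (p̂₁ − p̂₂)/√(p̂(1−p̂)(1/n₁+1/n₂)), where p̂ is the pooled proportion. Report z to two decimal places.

p̂₁ = 51/144 ≈ 0.3542, p̂₂ = 290/962 ≈ 0.3015.
Pooled p̂ = (51+290)/(144+962) = 341/1106 = 0.3083.
SE = √(0.213258 × 0.00798395) = 0.0413.
z = (0.3542 − 0.3015)/0.0413 = 0.0527/0.0413 = 1.28.
p-value = P(Z > 1.277) ≈ 0.1007.

z = 1.28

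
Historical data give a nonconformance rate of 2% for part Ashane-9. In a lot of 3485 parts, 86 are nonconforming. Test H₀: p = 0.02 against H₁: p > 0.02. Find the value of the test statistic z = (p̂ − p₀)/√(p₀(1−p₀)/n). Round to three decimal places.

z = 1.972

p̂ = 86/3485 = 0.024677.
Standard error under H₀: √(0.02×0.98/3485) = 0.002372.
z = (0.024677 − 0.02)/0.002372 = 0.004677/0.002372 = 1.972.
p-value = P(Z > 1.972) ≈ 0.0243.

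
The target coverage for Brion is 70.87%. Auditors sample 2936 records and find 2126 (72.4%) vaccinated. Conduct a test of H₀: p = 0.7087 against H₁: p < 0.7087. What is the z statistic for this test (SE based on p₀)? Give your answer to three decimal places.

z = 1.838

p̂ = 2126/2936 ≈ 0.724114.
SE = √(p₀(1−p₀)/n) = √(0.20644/2936) = 0.008385.
z = (0.724114 − 0.7087)/0.008385 = 0.015414/0.008385 = 1.838.
p-value = P(Z < 1.838) ≈ 0.9670.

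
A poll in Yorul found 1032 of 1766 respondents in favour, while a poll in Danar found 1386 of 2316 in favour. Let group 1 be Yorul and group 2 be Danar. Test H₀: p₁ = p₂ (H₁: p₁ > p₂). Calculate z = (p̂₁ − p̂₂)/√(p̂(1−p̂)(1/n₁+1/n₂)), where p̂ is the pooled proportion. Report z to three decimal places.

p̂₁ = 1032/1766 = 0.58437, p̂₂ = 1386/2316 = 0.59845.
Pooled p̂ = (1032+1386)/(1766+2316) = 2418/4082 = 0.59236.
SE = √(p̂(1−p̂)(1/n₁+1/n₂)) = √(0.59236·0.40764·0.00099803) = √(0.000240995) = 0.01552.
z = (0.58437 − 0.59845)/0.01552 = -0.01408/0.01552 = -0.907.

z = -0.907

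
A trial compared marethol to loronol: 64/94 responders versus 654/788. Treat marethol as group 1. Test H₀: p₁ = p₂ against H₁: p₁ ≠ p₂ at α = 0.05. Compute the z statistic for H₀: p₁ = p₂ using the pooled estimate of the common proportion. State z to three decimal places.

p̂₁ = 64/94 ≈ 0.68085, p̂₂ = 654/788 ≈ 0.82995.
Pooled p̂ = (64+654)/(94+788) = 718/882 = 0.81406.
SE = √(p̂(1−p̂)(1/n₁+1/n₂)) = √(0.81406·0.18594·0.0119073) = √(0.00180238) = 0.04245.
z = (0.68085 − 0.82995)/0.04245 = -0.14910/0.04245 = -3.512.
Two-sided p-value ≈ 2·Φ(−3.512) = 0.0004, so at α = 0.05 we reject H₀.

z = -3.512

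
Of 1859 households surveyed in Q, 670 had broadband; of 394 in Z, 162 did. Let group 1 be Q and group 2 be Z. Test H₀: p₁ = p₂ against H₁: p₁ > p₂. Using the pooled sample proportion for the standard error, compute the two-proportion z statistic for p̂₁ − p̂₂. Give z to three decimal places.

p̂₁ = 670/1859 ≈ 0.36041, p̂₂ = 162/394 ≈ 0.41117.
Pooled p̂ = (670+162)/(1859+394) = 832/2253 = 0.36929.
SE = √(0.232914 × 0.00307599) = 0.02677.
z = (0.36041 − 0.41117)/0.02677 = -0.05076/0.02677 = -1.896.

z = -1.896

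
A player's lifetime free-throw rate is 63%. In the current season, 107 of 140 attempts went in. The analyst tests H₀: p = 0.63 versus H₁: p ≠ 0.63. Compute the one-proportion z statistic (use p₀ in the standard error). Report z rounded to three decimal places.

z = 3.291

p̂ = 107/140 = 0.76429.
Standard error under H₀: √(0.63×0.37/140) = 0.04080.
z = (0.76429 − 0.63)/0.04080 = 0.13429/0.04080 = 3.291.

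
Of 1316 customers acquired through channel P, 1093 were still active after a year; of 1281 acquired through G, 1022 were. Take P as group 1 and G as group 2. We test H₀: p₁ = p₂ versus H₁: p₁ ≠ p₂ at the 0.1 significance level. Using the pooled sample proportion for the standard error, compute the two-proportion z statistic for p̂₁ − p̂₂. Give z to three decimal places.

p̂₁ = 1093/1316 ≈ 0.83055, p̂₂ = 1022/1281 ≈ 0.79781.
Pooled p̂ = (1093+1022)/(1316+1281) = 2115/2597 = 0.81440.
SE = √(0.151152 × 0.00154052) = 0.01526.
z = (0.83055 − 0.79781)/0.01526 = 0.03274/0.01526 = 2.145.
Two-sided p-value ≈ 2·Φ(−2.145) = 0.0319; since p < α = 0.1, reject H₀.

z = 2.145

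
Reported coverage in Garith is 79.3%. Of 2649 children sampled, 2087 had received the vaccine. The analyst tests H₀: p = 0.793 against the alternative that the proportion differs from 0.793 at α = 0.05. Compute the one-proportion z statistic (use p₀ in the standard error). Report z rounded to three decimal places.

p̂ = 2087/2649 = 0.787844.
SE = √(p₀(1−p₀)/n) = √(0.16415/2649) = 0.007872.
z = (0.787844 − 0.793)/0.007872 = -0.005156/0.007872 = -0.655.
Two-sided p-value ≈ 2·Φ(−0.655) = 0.5125. With α = 0.05, fail to reject H₀.

z = -0.655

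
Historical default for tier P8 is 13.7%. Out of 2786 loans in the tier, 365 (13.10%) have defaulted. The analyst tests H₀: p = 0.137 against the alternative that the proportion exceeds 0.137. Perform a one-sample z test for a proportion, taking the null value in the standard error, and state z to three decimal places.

z = -0.919

p̂ = 365/2786 ≈ 0.131012.
Standard error under H₀: √(0.137×0.863/2786) = 0.006514.
z = (0.131012 − 0.137)/0.006514 = -0.005988/0.006514 = -0.919.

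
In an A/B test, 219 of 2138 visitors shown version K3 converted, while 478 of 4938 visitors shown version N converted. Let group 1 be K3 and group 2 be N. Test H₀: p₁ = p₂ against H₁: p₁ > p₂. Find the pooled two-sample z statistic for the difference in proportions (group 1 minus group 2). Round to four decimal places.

p̂₁ = 219/2138 ≈ 0.102432, p̂₂ = 478/4938 ≈ 0.096800.
Pooled p̂ = (219+478)/(2138+4938) = 697/7076 = 0.098502.
SE = √(0.0887993 × 0.000670238) = 0.007715.
z = (0.102432 − 0.096800)/0.007715 = 0.005632/0.007715 = 0.7300.
p-value = P(Z > 0.730) ≈ 0.2327.

z = 0.7300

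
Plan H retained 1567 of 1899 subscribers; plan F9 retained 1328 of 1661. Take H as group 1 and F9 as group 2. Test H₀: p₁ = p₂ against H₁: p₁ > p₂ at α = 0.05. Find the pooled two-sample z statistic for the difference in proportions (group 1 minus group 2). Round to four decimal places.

p̂₁ = 1567/1899 = 0.8251711, p̂₂ = 1328/1661 = 0.7995184.
Pooled p̂ = (1567+1328)/(1899+1661) = 2895/3560 = 0.8132022.
SE = √(p̂(1−p̂)(1/n₁+1/n₂)) = √(0.8132022·0.1867978·0.00112864) = √(0.000171445) = 0.0130937.
z = (0.8251711 − 0.7995184)/0.0130937 = 0.0256527/0.0130937 = 1.9592.
p-value = P(Z > 1.959) ≈ 0.0250, so at α = 0.05 we reject H₀.

z = 1.9592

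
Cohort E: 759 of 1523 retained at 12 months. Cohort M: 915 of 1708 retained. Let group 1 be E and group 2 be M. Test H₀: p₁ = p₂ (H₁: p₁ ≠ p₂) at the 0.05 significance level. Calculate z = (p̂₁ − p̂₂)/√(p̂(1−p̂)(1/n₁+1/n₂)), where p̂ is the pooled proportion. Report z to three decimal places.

p̂₁ = 759/1523 ≈ 0.49836, p̂₂ = 915/1708 ≈ 0.53571.
Pooled p̂ = (759+915)/(1523+1708) = 1674/3231 = 0.51811.
SE = √(p̂(1−p̂)(1/n₁+1/n₂)) = √(0.51811·0.48189·0.00124208) = √(0.000310113) = 0.01761.
z = (0.49836 − 0.53571)/0.01761 = -0.03735/0.01761 = -2.121.
Two-sided p-value ≈ 2·Φ(−2.121) = 0.0339; since p < α = 0.05, reject H₀.

z = -2.121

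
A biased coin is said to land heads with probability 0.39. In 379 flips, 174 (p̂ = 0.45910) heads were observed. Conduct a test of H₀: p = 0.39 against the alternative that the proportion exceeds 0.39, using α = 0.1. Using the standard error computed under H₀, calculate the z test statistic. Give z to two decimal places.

p̂ = 174/379 ≈ 0.45910.
SE = √(p₀(1−p₀)/n) = √(0.2379/379) = 0.02505.
z = (0.45910 − 0.39)/0.02505 = 0.06910/0.02505 = 2.76.
p-value = P(Z > 2.758) ≈ 0.0029, so at α = 0.1 we reject H₀.

z = 2.76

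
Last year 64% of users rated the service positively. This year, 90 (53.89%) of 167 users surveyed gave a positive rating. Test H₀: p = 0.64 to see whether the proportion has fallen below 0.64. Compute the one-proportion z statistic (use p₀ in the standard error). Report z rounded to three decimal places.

z = -2.721

p̂ = 90/167 = 0.538922.
Standard error under H₀: √(0.64×0.36/167) = 0.037144.
z = (0.538922 − 0.64)/0.037144 = -0.101078/0.037144 = -2.721.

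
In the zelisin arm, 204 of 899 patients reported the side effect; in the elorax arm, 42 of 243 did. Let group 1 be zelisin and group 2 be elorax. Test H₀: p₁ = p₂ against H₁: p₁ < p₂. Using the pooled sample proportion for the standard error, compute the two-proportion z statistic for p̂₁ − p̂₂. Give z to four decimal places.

z = 1.8194

p̂₁ = 204/899 ≈ 0.226919, p̂₂ = 42/243 ≈ 0.172840.
Pooled p̂ = (204+42)/(899+243) = 246/1142 = 0.215412.
SE = √(p̂(1−p̂)(1/n₁+1/n₂)) = √(0.215412·0.784588·0.00522757) = √(0.000883509) = 0.029724.
z = (0.226919 − 0.172840)/0.029724 = 0.054079/0.029724 = 1.8194.
p-value = P(Z < 1.819) ≈ 0.9656.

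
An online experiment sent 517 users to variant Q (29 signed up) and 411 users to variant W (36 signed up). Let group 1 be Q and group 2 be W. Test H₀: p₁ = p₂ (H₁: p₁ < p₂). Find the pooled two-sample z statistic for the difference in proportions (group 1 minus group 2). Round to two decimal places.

p̂₁ = 29/517 = 0.05609, p̂₂ = 36/411 = 0.08759.
Pooled p̂ = (29+36)/(517+411) = 65/928 = 0.07004.
SE = √(0.0651371 × 0.00436733) = 0.01687.
z = (0.05609 − 0.08759)/0.01687 = -0.03150/0.01687 = -1.87.

z = -1.87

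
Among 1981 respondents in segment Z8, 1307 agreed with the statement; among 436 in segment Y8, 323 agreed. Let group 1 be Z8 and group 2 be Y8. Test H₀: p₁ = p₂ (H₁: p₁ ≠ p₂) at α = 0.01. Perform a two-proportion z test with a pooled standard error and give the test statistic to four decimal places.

z = -3.2699

p̂₁ = 1307/1981 ≈ 0.659768, p̂₂ = 323/436 ≈ 0.740826.
Pooled p̂ = (1307+323)/(1981+436) = 1630/2417 = 0.674390.
SE = √(0.219588 × 0.00279837) = 0.024789.
z = (0.659768 − 0.740826)/0.024789 = -0.081058/0.024789 = -3.2699.
p-value = 2·P(Z > 3.270) ≈ 0.0011. With α = 0.01, reject H₀.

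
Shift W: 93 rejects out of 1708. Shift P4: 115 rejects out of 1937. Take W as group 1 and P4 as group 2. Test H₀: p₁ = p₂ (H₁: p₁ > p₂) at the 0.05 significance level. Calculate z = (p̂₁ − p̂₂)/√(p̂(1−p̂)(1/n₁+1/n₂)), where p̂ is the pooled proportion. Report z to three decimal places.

p̂₁ = 93/1708 ≈ 0.05445, p̂₂ = 115/1937 ≈ 0.05937.
Pooled p̂ = (93+115)/(1708+1937) = 208/3645 = 0.05706.
SE = √(p̂(1−p̂)(1/n₁+1/n₂)) = √(0.05706·0.94294·0.00110174) = √(5.92827e-05) = 0.00770.
z = (0.05445 − 0.05937)/0.00770 = -0.00492/0.00770 = -0.639.
p-value = P(Z > -0.639) ≈ 0.7386; since p > α = 0.05, fail to reject H₀.

z = -0.639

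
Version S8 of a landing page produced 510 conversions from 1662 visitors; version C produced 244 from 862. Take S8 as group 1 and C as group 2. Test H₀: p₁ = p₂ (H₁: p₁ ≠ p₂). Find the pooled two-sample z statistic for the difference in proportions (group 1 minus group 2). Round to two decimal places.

p̂₁ = 510/1662 = 0.3069, p̂₂ = 244/862 = 0.2831.
Pooled p̂ = (510+244)/(1662+862) = 754/2524 = 0.2987.
SE = √(p̂(1−p̂)(1/n₁+1/n₂)) = √(0.2987·0.7013·0.00176178) = √(0.000369077) = 0.0192.
z = (0.3069 − 0.2831)/0.0192 = 0.0238/0.0192 = 1.24.

z = 1.24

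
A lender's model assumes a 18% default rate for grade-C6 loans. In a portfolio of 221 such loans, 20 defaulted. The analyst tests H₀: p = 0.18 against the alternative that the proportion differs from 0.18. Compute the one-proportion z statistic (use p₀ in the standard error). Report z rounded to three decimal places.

z = -3.463

p̂ = 20/221 ≈ 0.090498.
SE = √(p₀(1−p₀)/n) = √(0.1476/221) = 0.025843.
z = (0.090498 − 0.18)/0.025843 = -0.089502/0.025843 = -3.463.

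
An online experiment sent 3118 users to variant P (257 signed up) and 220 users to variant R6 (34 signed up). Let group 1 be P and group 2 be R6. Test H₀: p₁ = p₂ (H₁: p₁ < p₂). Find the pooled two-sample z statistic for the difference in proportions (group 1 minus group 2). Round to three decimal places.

p̂₁ = 257/3118 ≈ 0.08242, p̂₂ = 34/220 ≈ 0.15455.
Pooled p̂ = (257+34)/(3118+220) = 291/3338 = 0.08718.
SE = √(0.079578 × 0.00486617) = 0.01968.
z = (0.08242 − 0.15455)/0.01968 = -0.07213/0.01968 = -3.665.
p-value = P(Z < -3.665) ≈ 0.0001.

z = -3.665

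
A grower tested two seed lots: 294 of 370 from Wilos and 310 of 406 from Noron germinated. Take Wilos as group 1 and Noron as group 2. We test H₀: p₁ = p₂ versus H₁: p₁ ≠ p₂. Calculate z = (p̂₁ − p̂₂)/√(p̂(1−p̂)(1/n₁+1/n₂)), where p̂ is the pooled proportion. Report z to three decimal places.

p̂₁ = 294/370 ≈ 0.79459, p̂₂ = 310/406 ≈ 0.76355.
Pooled p̂ = (294+310)/(370+406) = 604/776 = 0.77835.
SE = √(0.172521 × 0.00516576) = 0.02985.
z = (0.79459 − 0.76355)/0.02985 = 0.03104/0.02985 = 1.040.

z = 1.040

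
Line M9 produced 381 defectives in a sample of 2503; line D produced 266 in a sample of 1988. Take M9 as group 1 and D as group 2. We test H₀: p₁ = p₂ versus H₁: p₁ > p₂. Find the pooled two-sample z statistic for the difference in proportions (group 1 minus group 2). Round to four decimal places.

z = 1.7455

p̂₁ = 381/2503 ≈ 0.1522173, p̂₂ = 266/1988 ≈ 0.1338028.
Pooled p̂ = (381+266)/(2503+1988) = 647/4491 = 0.1440659.
SE = √(0.123311 × 0.000902539) = 0.0105495.
z = (0.1522173 − 0.1338028)/0.0105495 = 0.0184145/0.0105495 = 1.7455.
p-value = P(Z > 1.746) ≈ 0.0404.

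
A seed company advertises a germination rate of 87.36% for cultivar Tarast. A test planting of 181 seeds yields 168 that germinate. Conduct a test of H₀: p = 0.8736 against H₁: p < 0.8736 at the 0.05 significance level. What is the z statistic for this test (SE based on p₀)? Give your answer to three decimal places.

z = 2.210

p̂ = 168/181 = 0.92818.
Under H₀, SE = √(0.8736·0.1264/181) = √(0.000610072) = 0.02470.
z = (0.92818 − 0.8736)/0.02470 = 0.05458/0.02470 = 2.210.
p-value = P(Z < 2.210) ≈ 0.9864, so at α = 0.05 we fail to reject H₀.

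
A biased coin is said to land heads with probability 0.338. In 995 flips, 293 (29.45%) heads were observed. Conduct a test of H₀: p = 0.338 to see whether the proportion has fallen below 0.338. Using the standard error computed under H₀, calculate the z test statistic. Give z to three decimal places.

z = -2.903

p̂ = 293/995 = 0.294472.
SE = √(p₀(1−p₀)/n) = √(0.22376/995) = 0.014996.
z = (0.294472 − 0.338)/0.014996 = -0.043528/0.014996 = -2.903.
p-value = P(Z < -2.903) ≈ 0.0019.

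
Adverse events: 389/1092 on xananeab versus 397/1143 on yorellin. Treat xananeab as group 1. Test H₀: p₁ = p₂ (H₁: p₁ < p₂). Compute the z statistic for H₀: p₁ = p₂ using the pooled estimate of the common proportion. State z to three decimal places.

p̂₁ = 389/1092 ≈ 0.35623, p̂₂ = 397/1143 ≈ 0.34733.
Pooled p̂ = (389+397)/(1092+1143) = 786/2235 = 0.35168.
SE = √(0.228001 × 0.00179064) = 0.02021.
z = (0.35623 − 0.34733)/0.02021 = 0.00890/0.02021 = 0.440.

z = 0.440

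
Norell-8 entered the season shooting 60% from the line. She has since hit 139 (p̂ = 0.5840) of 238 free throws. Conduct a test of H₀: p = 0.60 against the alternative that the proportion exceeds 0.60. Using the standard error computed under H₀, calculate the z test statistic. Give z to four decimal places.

p̂ = 139/238 ≈ 0.584034.
SE = √(p₀(1−p₀)/n) = √(0.24/238) = 0.031755.
z = (0.584034 − 0.6)/0.031755 = -0.015966/0.031755 = -0.5028.

z = -0.5028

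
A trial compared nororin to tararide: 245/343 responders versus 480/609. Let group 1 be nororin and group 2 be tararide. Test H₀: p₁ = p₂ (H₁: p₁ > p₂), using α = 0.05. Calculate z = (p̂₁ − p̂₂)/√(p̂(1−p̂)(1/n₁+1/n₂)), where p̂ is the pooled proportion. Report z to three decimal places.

z = -2.569

p̂₁ = 245/343 ≈ 0.714286, p̂₂ = 480/609 ≈ 0.788177.
Pooled p̂ = (245+480)/(343+609) = 725/952 = 0.761555.
SE = √(p̂(1−p̂)(1/n₁+1/n₂)) = √(0.761555·0.238445·0.00455749) = √(0.000827591) = 0.028768.
z = (0.714286 − 0.788177)/0.028768 = -0.073891/0.028768 = -2.569.
p-value = P(Z > -2.569) ≈ 0.9949, so at α = 0.05 we fail to reject H₀.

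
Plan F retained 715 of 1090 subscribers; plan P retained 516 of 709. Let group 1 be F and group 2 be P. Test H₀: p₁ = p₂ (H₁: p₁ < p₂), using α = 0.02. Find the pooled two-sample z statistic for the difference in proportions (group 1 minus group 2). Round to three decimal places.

p̂₁ = 715/1090 ≈ 0.655963, p̂₂ = 516/709 ≈ 0.727786.
Pooled p̂ = (715+516)/(1090+709) = 1231/1799 = 0.684269.
SE = √(p̂(1−p̂)(1/n₁+1/n₂)) = √(0.684269·0.315731·0.00232787) = √(0.000502924) = 0.022426.
z = (0.655963 − 0.727786)/0.022426 = -0.071823/0.022426 = -3.203.
p-value = P(Z < -3.203) ≈ 0.0007. With α = 0.02, reject H₀.

z = -3.203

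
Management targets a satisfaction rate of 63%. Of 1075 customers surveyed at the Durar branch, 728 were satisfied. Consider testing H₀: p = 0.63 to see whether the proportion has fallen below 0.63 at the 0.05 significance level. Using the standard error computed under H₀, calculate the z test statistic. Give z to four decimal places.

z = 3.2060

p̂ = 728/1075 ≈ 0.677209.
SE = √(p₀(1−p₀)/n) = √(0.2331/1075) = 0.014725.
z = (0.677209 − 0.63)/0.014725 = 0.047209/0.014725 = 3.2060.
p-value = P(Z < 3.206) ≈ 0.9993. With α = 0.05, fail to reject H₀.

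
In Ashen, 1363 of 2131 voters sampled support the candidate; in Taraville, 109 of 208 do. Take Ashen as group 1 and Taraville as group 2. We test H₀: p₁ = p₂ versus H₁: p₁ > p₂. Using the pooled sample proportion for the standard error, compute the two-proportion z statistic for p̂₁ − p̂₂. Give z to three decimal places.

p̂₁ = 1363/2131 ≈ 0.63961, p̂₂ = 109/208 ≈ 0.52404.
Pooled p̂ = (1363+109)/(2131+208) = 1472/2339 = 0.62933.
SE = √(p̂(1−p̂)(1/n₁+1/n₂)) = √(0.62933·0.37067·0.00527696) = √(0.00123098) = 0.03509.
z = (0.63961 − 0.52404)/0.03509 = 0.11557/0.03509 = 3.294.
p-value = P(Z > 3.294) ≈ 0.0005.

z = 3.294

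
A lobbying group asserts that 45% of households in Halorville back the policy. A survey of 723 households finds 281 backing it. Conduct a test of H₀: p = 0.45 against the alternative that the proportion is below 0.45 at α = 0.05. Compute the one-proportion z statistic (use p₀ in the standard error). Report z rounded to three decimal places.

p̂ = 281/723 = 0.388658.
SE = √(p₀(1−p₀)/n) = √(0.2475/723) = 0.018502.
z = (0.388658 − 0.45)/0.018502 = -0.061342/0.018502 = -3.315.
p-value = P(Z < -3.315) ≈ 0.0005; since p < α = 0.05, reject H₀.

z = -3.315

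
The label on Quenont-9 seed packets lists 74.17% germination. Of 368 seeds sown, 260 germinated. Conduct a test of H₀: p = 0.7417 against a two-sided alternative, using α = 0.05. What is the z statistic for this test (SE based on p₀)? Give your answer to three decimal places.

z = -1.542

p̂ = 260/368 ≈ 0.70652.
Standard error under H₀: √(0.7417×0.2583/368) = 0.02282.
z = (0.70652 − 0.7417)/0.02282 = -0.03518/0.02282 = -1.542.
p-value = 2·P(Z > 1.542) ≈ 0.1231. With α = 0.05, fail to reject H₀.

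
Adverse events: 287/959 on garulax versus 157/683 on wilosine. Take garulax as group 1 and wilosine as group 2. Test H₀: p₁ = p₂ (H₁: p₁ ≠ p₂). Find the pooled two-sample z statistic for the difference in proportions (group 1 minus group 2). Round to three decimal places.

z = 3.121

p̂₁ = 287/959 ≈ 0.29927, p̂₂ = 157/683 ≈ 0.22987.
Pooled p̂ = (287+157)/(959+683) = 444/1642 = 0.27040.
SE = √(0.197285 × 0.00250688) = 0.02224.
z = (0.29927 − 0.22987)/0.02224 = 0.06940/0.02224 = 3.121.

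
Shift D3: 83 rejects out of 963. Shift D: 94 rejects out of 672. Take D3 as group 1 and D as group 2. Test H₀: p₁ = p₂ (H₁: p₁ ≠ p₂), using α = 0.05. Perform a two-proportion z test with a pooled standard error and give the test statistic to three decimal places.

z = -3.438

p̂₁ = 83/963 = 0.086189, p̂₂ = 94/672 = 0.139881.
Pooled p̂ = (83+94)/(963+672) = 177/1635 = 0.108257.
SE = √(p̂(1−p̂)(1/n₁+1/n₂)) = √(0.108257·0.891743·0.00252652) = √(0.000243903) = 0.015617.
z = (0.086189 − 0.139881)/0.015617 = -0.053692/0.015617 = -3.438.
p-value = 2·P(Z > 3.438) ≈ 0.0006. With α = 0.05, reject H₀.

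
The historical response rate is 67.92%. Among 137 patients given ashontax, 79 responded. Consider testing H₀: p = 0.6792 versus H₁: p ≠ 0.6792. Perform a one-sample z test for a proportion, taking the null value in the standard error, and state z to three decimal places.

p̂ = 79/137 ≈ 0.57664.
Under H₀, SE = √(0.6792·0.3208/137) = √(0.00159042) = 0.03988.
z = (0.57664 − 0.6792)/0.03988 = -0.10256/0.03988 = -2.572.

z = -2.572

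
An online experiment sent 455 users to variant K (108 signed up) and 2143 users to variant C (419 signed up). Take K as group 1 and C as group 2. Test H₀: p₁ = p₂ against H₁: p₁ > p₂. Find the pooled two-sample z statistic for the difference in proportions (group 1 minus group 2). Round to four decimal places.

p̂₁ = 108/455 ≈ 0.2373626, p̂₂ = 419/2143 ≈ 0.1955203.
Pooled p̂ = (108+419)/(455+2143) = 527/2598 = 0.2028483.
SE = √(0.161701 × 0.00266444) = 0.0207567.
z = (0.2373626 − 0.1955203)/0.0207567 = 0.0418423/0.0207567 = 2.0158.

z = 2.0158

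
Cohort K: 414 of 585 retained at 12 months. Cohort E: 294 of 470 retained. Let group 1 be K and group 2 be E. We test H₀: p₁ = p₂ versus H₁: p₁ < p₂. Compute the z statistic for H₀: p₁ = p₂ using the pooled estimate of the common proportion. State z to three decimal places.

z = 2.823

p̂₁ = 414/585 ≈ 0.70769, p̂₂ = 294/470 ≈ 0.62553.
Pooled p̂ = (414+294)/(585+470) = 708/1055 = 0.67109.
SE = √(0.220728 × 0.00383706) = 0.02910.
z = (0.70769 − 0.62553)/0.02910 = 0.08216/0.02910 = 2.823.
p-value = P(Z < 2.823) ≈ 0.9976.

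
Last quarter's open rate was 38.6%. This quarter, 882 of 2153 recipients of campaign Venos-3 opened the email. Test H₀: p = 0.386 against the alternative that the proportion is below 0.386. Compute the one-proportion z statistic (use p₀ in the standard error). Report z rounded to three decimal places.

z = 2.255

p̂ = 882/2153 ≈ 0.40966.
Under H₀, SE = √(0.386·0.614/2153) = √(0.000110081) = 0.01049.
z = (0.40966 − 0.386)/0.01049 = 0.02366/0.01049 = 2.255.
p-value = P(Z < 2.255) ≈ 0.9879.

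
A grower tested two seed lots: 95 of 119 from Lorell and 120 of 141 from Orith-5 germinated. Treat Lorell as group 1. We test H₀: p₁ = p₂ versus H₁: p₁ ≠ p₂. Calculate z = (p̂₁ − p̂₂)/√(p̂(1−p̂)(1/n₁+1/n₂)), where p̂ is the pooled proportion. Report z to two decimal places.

p̂₁ = 95/119 ≈ 0.7983, p̂₂ = 120/141 ≈ 0.8511.
Pooled p̂ = (95+120)/(119+141) = 215/260 = 0.8269.
SE = √(p̂(1−p̂)(1/n₁+1/n₂)) = √(0.8269·0.1731·0.0154956) = √(0.00221774) = 0.0471.
z = (0.7983 − 0.8511)/0.0471 = -0.0528/0.0471 = -1.12.

z = -1.12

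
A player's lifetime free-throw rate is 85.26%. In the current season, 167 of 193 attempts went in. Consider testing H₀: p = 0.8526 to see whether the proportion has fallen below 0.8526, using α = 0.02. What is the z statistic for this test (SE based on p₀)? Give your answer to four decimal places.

p̂ = 167/193 = 0.865285.
Standard error under H₀: √(0.8526×0.1474/193) = 0.025518.
z = (0.865285 − 0.8526)/0.025518 = 0.012685/0.025518 = 0.4971.
p-value = P(Z < 0.497) ≈ 0.6904, so at α = 0.02 we fail to reject H₀.

z = 0.4971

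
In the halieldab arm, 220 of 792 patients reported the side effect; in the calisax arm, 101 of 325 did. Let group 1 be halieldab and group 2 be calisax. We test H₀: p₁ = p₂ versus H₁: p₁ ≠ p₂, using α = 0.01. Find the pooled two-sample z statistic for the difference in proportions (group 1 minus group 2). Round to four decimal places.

p̂₁ = 220/792 = 0.277778, p̂₂ = 101/325 = 0.310769.
Pooled p̂ = (220+101)/(792+325) = 321/1117 = 0.287377.
SE = √(0.204791 × 0.00433955) = 0.029811.
z = (0.277778 − 0.310769)/0.029811 = -0.032991/0.029811 = -1.1067.
p-value = 2·P(Z > 1.107) ≈ 0.2684, so at α = 0.01 we fail to reject H₀.

z = -1.1067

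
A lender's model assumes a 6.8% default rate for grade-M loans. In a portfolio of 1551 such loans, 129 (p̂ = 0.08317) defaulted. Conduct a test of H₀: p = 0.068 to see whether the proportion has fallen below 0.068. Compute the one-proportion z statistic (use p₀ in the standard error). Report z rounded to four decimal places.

p̂ = 129/1551 = 0.0831721.
SE = √(p₀(1−p₀)/n) = √(0.063376/1551) = 0.0063923.
z = (0.0831721 − 0.068)/0.0063923 = 0.0151721/0.0063923 = 2.3735.

z = 2.3735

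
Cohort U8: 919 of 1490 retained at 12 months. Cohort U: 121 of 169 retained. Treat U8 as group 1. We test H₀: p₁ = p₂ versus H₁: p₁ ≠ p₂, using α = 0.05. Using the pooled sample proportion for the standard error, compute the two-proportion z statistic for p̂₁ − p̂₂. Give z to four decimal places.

p̂₁ = 919/1490 = 0.6167785, p̂₂ = 121/169 = 0.7159763.
Pooled p̂ = (919+121)/(1490+169) = 1040/1659 = 0.6268837.
SE = √(0.233901 × 0.0065883) = 0.0392557.
z = (0.6167785 − 0.7159763)/0.0392557 = -0.0991978/0.0392557 = -2.5270.
Two-sided p-value ≈ 2·Φ(−2.527) = 0.0115. With α = 0.05, reject H₀.

z = -2.5270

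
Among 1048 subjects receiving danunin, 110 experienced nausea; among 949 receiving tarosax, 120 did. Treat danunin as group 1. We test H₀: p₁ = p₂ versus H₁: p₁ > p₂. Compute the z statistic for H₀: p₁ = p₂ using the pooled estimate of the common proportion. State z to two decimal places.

p̂₁ = 110/1048 ≈ 0.1050, p̂₂ = 120/949 ≈ 0.1264.
Pooled p̂ = (110+120)/(1048+949) = 230/1997 = 0.1152.
SE = √(p̂(1−p̂)(1/n₁+1/n₂)) = √(0.1152·0.8848·0.00200794) = √(0.000204625) = 0.0143.
z = (0.1050 − 0.1264)/0.0143 = -0.0214/0.0143 = -1.50.
p-value = P(Z > -1.502) ≈ 0.9335.

z = -1.50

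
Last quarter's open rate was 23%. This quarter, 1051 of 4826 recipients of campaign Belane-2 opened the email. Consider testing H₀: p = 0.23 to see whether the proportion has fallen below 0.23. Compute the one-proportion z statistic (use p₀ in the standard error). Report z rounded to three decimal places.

z = -2.017

p̂ = 1051/4826 ≈ 0.21778.
Standard error under H₀: √(0.23×0.77/4826) = 0.00606.
z = (0.21778 − 0.23)/0.00606 = -0.01222/0.00606 = -2.017.
p-value = P(Z < -2.017) ≈ 0.0218.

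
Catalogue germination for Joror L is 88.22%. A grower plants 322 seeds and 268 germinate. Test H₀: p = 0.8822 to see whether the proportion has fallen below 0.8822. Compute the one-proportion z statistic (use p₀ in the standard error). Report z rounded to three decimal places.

p̂ = 268/322 = 0.832298.
Standard error under H₀: √(0.8822×0.1178/322) = 0.017965.
z = (0.832298 − 0.8822)/0.017965 = -0.049902/0.017965 = -2.778.
p-value = P(Z < -2.778) ≈ 0.0027.

z = -2.778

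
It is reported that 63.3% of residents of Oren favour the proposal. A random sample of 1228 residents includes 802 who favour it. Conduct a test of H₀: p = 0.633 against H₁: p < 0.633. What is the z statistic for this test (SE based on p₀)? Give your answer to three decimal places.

z = 1.461

p̂ = 802/1228 = 0.65309.
Standard error under H₀: √(0.633×0.367/1228) = 0.01375.
z = (0.65309 − 0.633)/0.01375 = 0.02009/0.01375 = 1.461.
p-value = P(Z < 1.461) ≈ 0.9280.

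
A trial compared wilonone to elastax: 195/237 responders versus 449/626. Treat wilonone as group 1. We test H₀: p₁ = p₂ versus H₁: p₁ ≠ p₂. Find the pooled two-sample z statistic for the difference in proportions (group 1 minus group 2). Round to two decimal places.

z = 3.18

p̂₁ = 195/237 = 0.8228, p̂₂ = 449/626 = 0.7173.
Pooled p̂ = (195+449)/(237+626) = 644/863 = 0.7462.
SE = √(p̂(1−p̂)(1/n₁+1/n₂)) = √(0.7462·0.2538·0.00581685) = √(0.00110153) = 0.0332.
z = (0.8228 − 0.7173)/0.0332 = 0.1055/0.0332 = 3.18.
Two-sided p-value ≈ 2·Φ(−3.180) = 0.0015.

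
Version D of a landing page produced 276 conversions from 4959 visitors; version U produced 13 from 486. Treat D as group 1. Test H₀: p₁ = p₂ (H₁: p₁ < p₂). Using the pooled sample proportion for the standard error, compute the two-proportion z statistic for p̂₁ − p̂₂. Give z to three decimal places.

p̂₁ = 276/4959 ≈ 0.055656, p̂₂ = 13/486 ≈ 0.026749.
Pooled p̂ = (276+13)/(4959+486) = 289/5445 = 0.053076.
SE = √(0.0502591 × 0.00225927) = 0.010656.
z = (0.055656 − 0.026749)/0.010656 = 0.028907/0.010656 = 2.713.
p-value = P(Z < 2.713) ≈ 0.9967.

z = 2.713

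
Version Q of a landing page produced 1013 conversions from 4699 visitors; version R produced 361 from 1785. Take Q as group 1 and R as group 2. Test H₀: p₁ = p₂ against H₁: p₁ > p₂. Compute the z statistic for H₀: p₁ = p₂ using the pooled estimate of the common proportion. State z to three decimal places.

z = 1.174

p̂₁ = 1013/4699 ≈ 0.21558, p̂₂ = 361/1785 ≈ 0.20224.
Pooled p̂ = (1013+361)/(4699+1785) = 1374/6484 = 0.21191.
SE = √(0.167002 × 0.000773035) = 0.01136.
z = (0.21558 − 0.20224)/0.01136 = 0.01334/0.01136 = 1.174.
p-value = P(Z > 1.174) ≈ 0.1202.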